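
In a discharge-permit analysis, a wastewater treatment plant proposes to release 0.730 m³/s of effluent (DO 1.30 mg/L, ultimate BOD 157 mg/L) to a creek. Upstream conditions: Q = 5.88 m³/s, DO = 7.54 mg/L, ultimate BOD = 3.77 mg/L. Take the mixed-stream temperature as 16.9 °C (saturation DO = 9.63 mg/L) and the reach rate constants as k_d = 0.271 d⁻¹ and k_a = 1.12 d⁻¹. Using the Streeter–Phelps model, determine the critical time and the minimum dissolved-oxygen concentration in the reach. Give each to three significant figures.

Mixed DO = (5.88×7.54 + 0.730×1.30)/(5.88+0.730) = 45.28/6.610 = 6.851 mg/L.
Mixed L₀ = (5.88×3.77 + 0.730×157)/(6.610) = 136.8/6.610 = 20.69 mg/L.
Initial deficit D₀ = C_s − DO₀ = 9.63 − 6.851 = 2.779 mg/L.
t_c = (1/0.8490) ln[(1.12/0.271)(1 − 2.779×0.8490/(0.271×20.69))] = 1.178 × ln(2.394) = 1.028 d.
D_c = (0.271/1.12) × 20.69 × e^(−0.271×1.028) = 0.2420 × 20.69 × 0.7568 = 3.789 mg/L.
Minimum DO = 9.63 − 3.789 = 5.841 mg/L.

t_c ≈ 1.03 d; minimum DO ≈ 5.84 mg/L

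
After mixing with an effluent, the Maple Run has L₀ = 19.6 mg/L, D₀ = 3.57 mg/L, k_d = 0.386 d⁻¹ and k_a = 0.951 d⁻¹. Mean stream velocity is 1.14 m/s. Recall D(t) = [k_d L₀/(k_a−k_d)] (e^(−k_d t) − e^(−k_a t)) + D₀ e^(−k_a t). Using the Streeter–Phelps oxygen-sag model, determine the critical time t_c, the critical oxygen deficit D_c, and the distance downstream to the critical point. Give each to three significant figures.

t_c ≈ 1.05 d; D_c ≈ 5.31 mg/L; x_c ≈ 103 km

t_c = [1/(k_a−k_d)] ln[(k_a/k_d)(1 − D₀(k_a−k_d)/(k_d L₀))]
= [1/(0.951−0.386)] ln[(0.951/0.386)(1 − 3.57×0.5650/(0.386×19.6))]
= (1/0.5650) ln[2.464 × 0.7334] = 1.770 × ln(1.807) = 1.770 × 0.5916 = 1.047 d.
D_c = (k_d/k_a) L₀ e^(−k_d t_c) = (0.386/0.951) × 19.6 × e^(−0.386×1.047) = 0.4059 × 19.6 × 0.6675 = 5.310 mg/L.
x_c = v t_c = 1.14 m/s × 1.047 d × 86400 s/d = 103100 m ≈ 103 km.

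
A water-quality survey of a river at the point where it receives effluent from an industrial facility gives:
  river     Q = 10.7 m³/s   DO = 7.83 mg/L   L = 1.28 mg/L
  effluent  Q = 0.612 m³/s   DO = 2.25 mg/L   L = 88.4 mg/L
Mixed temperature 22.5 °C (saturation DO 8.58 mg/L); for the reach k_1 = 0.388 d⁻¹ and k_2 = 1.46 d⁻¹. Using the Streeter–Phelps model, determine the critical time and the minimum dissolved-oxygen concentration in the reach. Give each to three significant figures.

Mixed DO = (10.7×7.83 + 0.612×2.25)/(10.7+0.612) = 85.16/11.31 = 7.528 mg/L.
Mixed L₀ = (10.7×1.28 + 0.612×88.4)/(11.31) = 67.80/11.31 = 5.993 mg/L.
Initial deficit D₀ = C_s − DO₀ = 8.58 − 7.528 = 1.052 mg/L.
t_c = (1/1.072) ln[(1.46/0.388)(1 − 1.052×1.072/(0.388×5.993))] = 0.9328 × ln(1.938) = 0.6173 d.
D_c = (0.388/1.46) × 5.993 × e^(−0.388×0.6173) = 0.2658 × 5.993 × 0.7870 = 1.254 mg/L.
Minimum DO = 8.58 − 1.254 = 7.326 mg/L.

t_c ≈ 0.617 d; minimum DO ≈ 7.33 mg/L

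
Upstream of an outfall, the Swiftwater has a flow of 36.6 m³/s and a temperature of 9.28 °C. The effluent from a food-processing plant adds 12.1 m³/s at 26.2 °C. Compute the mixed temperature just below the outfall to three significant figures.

13.5 °C

Flow-weighted mixing: C = (Q_r C_r + Q_w C_w)/(Q_r + Q_w)
= (36.6×9.28 + 12.1×26.2)/(36.6 + 12.1) = 656.7/48.70 = 13.48 °C.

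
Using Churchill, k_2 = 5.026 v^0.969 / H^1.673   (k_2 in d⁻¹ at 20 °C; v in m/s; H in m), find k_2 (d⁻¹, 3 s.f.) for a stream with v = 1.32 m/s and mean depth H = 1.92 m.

k_2 ≈ 2.21 d⁻¹

k_2 = 5.026 × 1.32^0.969 / 1.92^1.673 = 5.026 × 1.309 / 2.978 = 2.208 d⁻¹.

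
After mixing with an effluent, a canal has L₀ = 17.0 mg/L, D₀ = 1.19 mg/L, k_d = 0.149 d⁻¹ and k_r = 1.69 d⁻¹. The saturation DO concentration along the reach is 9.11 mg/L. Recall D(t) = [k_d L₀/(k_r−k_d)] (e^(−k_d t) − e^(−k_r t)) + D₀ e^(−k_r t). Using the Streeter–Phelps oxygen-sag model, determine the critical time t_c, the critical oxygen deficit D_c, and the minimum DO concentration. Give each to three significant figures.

With k_r/k_d = 11.34 and 1 − D₀(k_r−k_d)/(k_d L₀) = 0.2760,
t_c = ln(11.34 × 0.2760) / (1.69 − 0.149) = ln(3.131) / 1.541 = 1.141/1.541 = 0.7406 d.
L(t_c) = L₀ e^(−k_d t_c) = 17.0 × 0.8955 = 15.22 mg/L, and at the critical point k_r D_c = k_d L, so D_c = (0.149/1.69) × 15.22 = 1.342 mg/L.
Minimum DO = C_s − D_c = 9.11 − 1.342 = 7.768 mg/L.

t_c ≈ 0.741 d; D_c ≈ 1.34 mg/L; min DO ≈ 7.77 mg/L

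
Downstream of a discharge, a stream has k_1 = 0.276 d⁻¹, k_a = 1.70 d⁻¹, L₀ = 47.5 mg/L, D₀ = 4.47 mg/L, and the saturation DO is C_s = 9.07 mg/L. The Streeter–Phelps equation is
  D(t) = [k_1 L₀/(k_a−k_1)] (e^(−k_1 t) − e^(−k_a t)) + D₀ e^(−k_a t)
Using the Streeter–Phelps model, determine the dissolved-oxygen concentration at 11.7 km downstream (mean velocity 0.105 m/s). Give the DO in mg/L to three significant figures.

DO ≈ 3.15 mg/L

Travel time t = x/v = 11.7 km / (0.105 m/s) = 11700 m / 0.105 m/s = 111400 s = 1.290 d.
k_1 L₀/(k_a−k_1) = 0.276×47.5/(1.70−0.276) = 13.11/1.424 = 9.206 mg/L.
e^(−k_1 t) = e^(−0.276×1.290) = 0.7005; e^(−k_a t) = e^(−1.70×1.290) = 0.1116.
D = 9.206 × (0.7005 − 0.1116) + 4.47 × 0.1116 = 5.421 + 0.4990 = 5.920 mg/L.
DO = C_s − D = 9.07 − 5.920 = 3.150 mg/L.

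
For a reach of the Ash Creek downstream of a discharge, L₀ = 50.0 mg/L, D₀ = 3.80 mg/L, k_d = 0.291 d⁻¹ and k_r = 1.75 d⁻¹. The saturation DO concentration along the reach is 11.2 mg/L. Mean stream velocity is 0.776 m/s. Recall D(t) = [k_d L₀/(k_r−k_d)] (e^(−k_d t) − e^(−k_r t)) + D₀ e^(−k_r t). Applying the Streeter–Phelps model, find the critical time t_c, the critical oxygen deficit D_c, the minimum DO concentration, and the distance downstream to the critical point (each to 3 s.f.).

t_c ≈ 0.901 d; D_c ≈ 6.40 mg/L; min DO ≈ 4.80 mg/L; x_c ≈ 60.4 km

At the critical point dD/dt = 0, so k_d L₀ e^(−k_d t) = k_r D. Substituting D(t) from the Streeter–Phelps equation and solving for t gives
t_c = ln[(k_r/k_d)(1 − D₀(k_r−k_d)/(k_d L₀))] / (k_r−k_d).
Here k_r−k_d = 1.459 d⁻¹ and 1 − D₀(k_r−k_d)/(k_d L₀) = 1 − 3.80×1.459/(0.291×50.0) = 0.6190, so
t_c = ln(6.014 × 0.6190) / 1.459 = 1.314 / 1.459 = 0.9008 d.
D_c = (k_d/k_r) L₀ e^(−k_d t_c) = (0.291/1.75) × 50.0 × e^(−0.291×0.9008) = 0.1663 × 50.0 × 0.7694 = 6.397 mg/L.
Minimum DO = C_s − D_c = 11.2 − 6.397 = 4.803 mg/L.
x_c = v t_c = 0.776 m/s × 0.9008 d × 86400 s/d = 60400 m ≈ 60.4 km.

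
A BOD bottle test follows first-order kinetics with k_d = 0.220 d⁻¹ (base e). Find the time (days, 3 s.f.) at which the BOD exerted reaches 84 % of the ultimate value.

y/L₀ = 1 − e^(−k_d t) = 0.84 ⇒ e^(−k_d t) = 0.160
t = −ln(0.160) / 0.220 = 1.833 / 0.220 = 8.330 d.

t ≈ 8.33 d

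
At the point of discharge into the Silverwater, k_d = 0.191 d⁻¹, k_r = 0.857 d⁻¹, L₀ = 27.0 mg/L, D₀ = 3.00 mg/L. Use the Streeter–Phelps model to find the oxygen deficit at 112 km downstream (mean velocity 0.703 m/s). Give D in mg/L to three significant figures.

D ≈ 4.47 mg/L

Travel time t = x/v = 112 km / (0.703 m/s) = 112000 m / 0.703 m/s = 159300 s = 1.844 d.
k_d L₀/(k_r−k_d) = 0.191×27.0/(0.857−0.191) = 5.157/0.6660 = 7.743 mg/L.
e^(−k_d t) = e^(−0.191×1.844) = 0.7031; e^(−k_r t) = e^(−0.857×1.844) = 0.2059.
D = 7.743 × (0.7031 − 0.2059) + 3.00 × 0.2059 = 3.850 + 0.6178 = 4.468 mg/L.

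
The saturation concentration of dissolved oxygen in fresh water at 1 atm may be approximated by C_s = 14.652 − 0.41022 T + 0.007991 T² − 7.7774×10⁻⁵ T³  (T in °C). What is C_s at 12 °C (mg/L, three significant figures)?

C_s ≈ 10.7 mg/L

C_s = 14.652 − 0.41022×12 + 0.007991×12² − 7.7774×10⁻⁵×12³ = 10.75 mg/L.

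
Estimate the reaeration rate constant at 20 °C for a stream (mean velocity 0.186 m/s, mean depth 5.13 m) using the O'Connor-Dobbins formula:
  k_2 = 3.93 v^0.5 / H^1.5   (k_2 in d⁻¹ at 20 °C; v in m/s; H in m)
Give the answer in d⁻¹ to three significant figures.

k_2 = 3.93 × 0.186^0.5 / 5.13^1.5 = 3.93 × 0.4313 / 11.62 = 0.1459 d⁻¹.

k_2 ≈ 0.146 d⁻¹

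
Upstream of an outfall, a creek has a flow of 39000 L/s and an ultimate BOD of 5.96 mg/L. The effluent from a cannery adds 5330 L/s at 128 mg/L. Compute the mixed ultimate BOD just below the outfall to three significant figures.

Flow-weighted mixing: C = (Q_r C_r + Q_w C_w)/(Q_r + Q_w)
= (39000×5.96 + 5330×128)/(39000 + 5330) = 914700/44330 = 20.63 mg/L.

20.6 mg/L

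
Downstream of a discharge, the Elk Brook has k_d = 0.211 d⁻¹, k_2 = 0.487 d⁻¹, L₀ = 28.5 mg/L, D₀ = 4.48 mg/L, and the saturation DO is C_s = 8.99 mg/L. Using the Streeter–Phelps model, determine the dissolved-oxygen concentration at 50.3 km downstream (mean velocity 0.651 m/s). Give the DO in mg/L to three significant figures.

DO ≈ 2.15 mg/L

Travel time t = x/v = 50.3 km / (0.651 m/s) = 50300 m / 0.651 m/s = 77270 s = 0.8943 d.
k_d L₀/(k_2−k_d) = 0.211×28.5/(0.487−0.211) = 6.013/0.2760 = 21.79 mg/L.
e^(−k_d t) = e^(−0.211×0.8943) = 0.8280; e^(−k_2 t) = e^(−0.487×0.8943) = 0.6469.
D = 21.79 × (0.8280 − 0.6469) + 4.48 × 0.6469 = 3.946 + 2.898 = 6.844 mg/L.
DO = C_s − D = 8.99 − 6.844 = 2.146 mg/L.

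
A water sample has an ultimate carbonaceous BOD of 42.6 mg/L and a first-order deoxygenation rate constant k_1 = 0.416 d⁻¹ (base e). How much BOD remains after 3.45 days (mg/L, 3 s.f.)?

L_t = L₀ e^(−k_1 t) = 42.6 × e^(−0.416×3.45) = 42.6 × 0.2381 = 10.14 mg/L.

L ≈ 10.1 mg/L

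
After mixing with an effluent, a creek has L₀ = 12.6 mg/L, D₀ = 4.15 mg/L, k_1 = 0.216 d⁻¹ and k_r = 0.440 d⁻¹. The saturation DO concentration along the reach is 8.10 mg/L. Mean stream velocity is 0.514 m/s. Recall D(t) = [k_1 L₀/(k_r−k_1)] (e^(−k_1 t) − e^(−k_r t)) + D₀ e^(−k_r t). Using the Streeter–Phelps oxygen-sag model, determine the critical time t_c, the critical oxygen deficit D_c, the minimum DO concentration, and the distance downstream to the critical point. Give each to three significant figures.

With k_r/k_1 = 2.037 and 1 − D₀(k_r−k_1)/(k_1 L₀) = 0.6584,
t_c = ln(2.037 × 0.6584) / (0.440 − 0.216) = ln(1.341) / 0.2240 = 0.2936/0.2240 = 1.311 d.
D_c = (k_1/k_r) L₀ e^(−k_1 t_c) = (0.216/0.440) × 12.6 × e^(−0.216×1.311) = 0.4909 × 12.6 × 0.7534 = 4.660 mg/L.
Minimum DO = C_s − D_c = 8.10 − 4.660 = 3.440 mg/L.
x_c = v t_c = 0.514 m/s × 1.311 d × 86400 s/d = 58210 m ≈ 58.2 km.

t_c ≈ 1.31 d; D_c ≈ 4.66 mg/L; min DO ≈ 3.44 mg/L; x_c ≈ 58.2 km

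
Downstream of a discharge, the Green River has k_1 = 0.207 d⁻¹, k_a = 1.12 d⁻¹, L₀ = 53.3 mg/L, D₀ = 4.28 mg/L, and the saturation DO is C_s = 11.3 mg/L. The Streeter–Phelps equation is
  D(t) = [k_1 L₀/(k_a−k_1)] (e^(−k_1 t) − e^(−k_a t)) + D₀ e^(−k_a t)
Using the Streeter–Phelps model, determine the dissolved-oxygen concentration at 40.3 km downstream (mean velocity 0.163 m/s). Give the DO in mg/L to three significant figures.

DO ≈ 4.93 mg/L

Travel time t = x/v = 40.3 km / (0.163 m/s) = 40300 m / 0.163 m/s = 247200 s = 2.862 d.
k_1 L₀/(k_a−k_1) = 0.207×53.3/(1.12−0.207) = 11.03/0.9130 = 12.08 mg/L.
e^(−k_1 t) = e^(−0.207×2.862) = 0.5530; e^(−k_a t) = e^(−1.12×2.862) = 0.04056.
D = 12.08 × (0.5530 − 0.04056) + 4.28 × 0.04056 = 6.193 + 0.1736 = 6.367 mg/L.
DO = C_s − D = 11.3 − 6.367 = 4.933 mg/L.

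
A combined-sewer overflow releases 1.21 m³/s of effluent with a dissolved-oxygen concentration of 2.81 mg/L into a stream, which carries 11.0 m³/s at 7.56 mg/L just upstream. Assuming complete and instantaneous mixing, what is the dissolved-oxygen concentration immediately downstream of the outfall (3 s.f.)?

Flow-weighted mixing: C = (Q_r C_r + Q_w C_w)/(Q_r + Q_w)
= (11.0×7.56 + 1.21×2.81)/(11.0 + 1.21) = 86.56/12.21 = 7.089 mg/L.

7.09 mg/L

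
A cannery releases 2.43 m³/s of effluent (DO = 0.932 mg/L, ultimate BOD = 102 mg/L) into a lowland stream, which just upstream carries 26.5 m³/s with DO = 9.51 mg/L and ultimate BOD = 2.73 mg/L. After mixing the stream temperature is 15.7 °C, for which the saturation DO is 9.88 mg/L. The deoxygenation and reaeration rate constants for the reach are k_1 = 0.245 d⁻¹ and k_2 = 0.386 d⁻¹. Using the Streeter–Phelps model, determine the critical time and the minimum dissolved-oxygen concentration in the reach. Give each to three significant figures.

Mixed DO = (26.5×9.51 + 2.43×0.932)/(26.5+2.43) = 254.3/28.93 = 8.789 mg/L.
Mixed L₀ = (26.5×2.73 + 2.43×102)/(28.93) = 320.2/28.93 = 11.07 mg/L.
Initial deficit D₀ = C_s − DO₀ = 9.88 − 8.789 = 1.091 mg/L.
t_c = (1/0.1410) ln[(0.386/0.245)(1 − 1.091×0.1410/(0.245×11.07))] = 7.092 × ln(1.486) = 2.810 d.
D_c = (0.245/0.386) × 11.07 × e^(−0.245×2.810) = 0.6347 × 11.07 × 0.5024 = 3.529 mg/L.
Minimum DO = 9.88 − 3.529 = 6.351 mg/L.

t_c ≈ 2.81 d; minimum DO ≈ 6.35 mg/L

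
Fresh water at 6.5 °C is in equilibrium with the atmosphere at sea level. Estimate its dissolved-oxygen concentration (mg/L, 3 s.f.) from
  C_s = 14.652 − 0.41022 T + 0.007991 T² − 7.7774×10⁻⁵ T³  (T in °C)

C_s ≈ 12.3 mg/L

C_s = 14.652 − 0.41022×6.5 + 0.007991×6.5² − 7.7774×10⁻⁵×6.5³ = 12.30 mg/L.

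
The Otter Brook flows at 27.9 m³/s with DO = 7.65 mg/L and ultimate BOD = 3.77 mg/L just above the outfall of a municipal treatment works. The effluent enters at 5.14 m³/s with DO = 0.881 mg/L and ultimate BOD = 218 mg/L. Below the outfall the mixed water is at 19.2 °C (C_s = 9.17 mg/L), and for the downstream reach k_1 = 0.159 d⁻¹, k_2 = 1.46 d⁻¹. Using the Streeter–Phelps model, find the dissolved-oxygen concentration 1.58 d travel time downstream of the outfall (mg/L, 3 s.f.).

DO ≈ 5.84 mg/L

Mixed DO = (27.9×7.65 + 5.14×0.881)/(27.9+5.14) = 218.0/33.04 = 6.597 mg/L.
Mixed L₀ = (27.9×3.77 + 5.14×218)/(33.04) = 1226/33.04 = 37.10 mg/L.
Initial deficit D₀ = C_s − DO₀ = 9.17 − 6.597 = 2.573 mg/L.
D(1.58) = [0.159×37.10/(1.46−0.159)](e^(−0.159×1.58) − e^(−1.46×1.58)) + 2.573 e^(−1.46×1.58)
= 4.534 × (0.7779 − 0.09958) + 2.573 × 0.09958 = 3.331 mg/L.
DO = 9.17 − 3.331 = 5.839 mg/L.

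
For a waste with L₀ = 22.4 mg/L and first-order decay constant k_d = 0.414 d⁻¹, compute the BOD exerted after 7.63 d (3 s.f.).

y ≈ 21.4 mg/L

y_t = L₀(1 − e^(−k_d t)) = 22.4 × (1 − e^(−0.414×7.63))
= 22.4 × (1 − 0.04248) = 22.4 × 0.9575 = 21.45 mg/L.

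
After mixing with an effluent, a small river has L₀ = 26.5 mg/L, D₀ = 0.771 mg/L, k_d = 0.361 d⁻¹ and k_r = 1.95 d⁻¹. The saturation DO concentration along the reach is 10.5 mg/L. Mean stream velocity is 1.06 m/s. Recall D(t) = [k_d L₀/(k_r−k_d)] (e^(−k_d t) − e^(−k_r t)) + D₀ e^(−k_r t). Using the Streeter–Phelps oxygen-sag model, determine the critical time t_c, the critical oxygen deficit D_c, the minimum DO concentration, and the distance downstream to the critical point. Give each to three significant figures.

t_c ≈ 0.975 d; D_c ≈ 3.45 mg/L; min DO ≈ 7.05 mg/L; x_c ≈ 89.3 km

At the critical point dD/dt = 0, so k_d L₀ e^(−k_d t) = k_r D. Substituting D(t) from the Streeter–Phelps equation and solving for t gives
t_c = ln[(k_r/k_d)(1 − D₀(k_r−k_d)/(k_d L₀))] / (k_r−k_d).
Here k_r−k_d = 1.589 d⁻¹ and 1 − D₀(k_r−k_d)/(k_d L₀) = 1 − 0.771×1.589/(0.361×26.5) = 0.8719, so
t_c = ln(5.402 × 0.8719) / 1.589 = 1.550 / 1.589 = 0.9752 d.
D_c = (k_d/k_r) L₀ e^(−k_d t_c) = (0.361/1.95) × 26.5 × e^(−0.361×0.9752) = 0.1851 × 26.5 × 0.7032 = 3.450 mg/L.
Minimum DO = C_s − D_c = 10.5 − 3.450 = 7.050 mg/L.
x_c = v t_c = 1.06 m/s × 0.9752 d × 86400 s/d = 89320 m ≈ 89.3 km.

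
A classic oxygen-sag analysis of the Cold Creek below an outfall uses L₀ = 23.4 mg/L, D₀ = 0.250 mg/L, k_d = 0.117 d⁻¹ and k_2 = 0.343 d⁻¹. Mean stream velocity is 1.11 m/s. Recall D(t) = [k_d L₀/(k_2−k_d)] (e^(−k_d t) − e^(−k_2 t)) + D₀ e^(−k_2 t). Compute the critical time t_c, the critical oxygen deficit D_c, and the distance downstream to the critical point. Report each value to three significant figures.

t_c ≈ 4.67 d; D_c ≈ 4.62 mg/L; x_c ≈ 448 km

At the critical point dD/dt = 0, so k_d L₀ e^(−k_d t) = k_2 D. Substituting D(t) from the Streeter–Phelps equation and solving for t gives
t_c = ln[(k_2/k_d)(1 − D₀(k_2−k_d)/(k_d L₀))] / (k_2−k_d).
Here k_2−k_d = 0.2260 d⁻¹ and 1 − D₀(k_2−k_d)/(k_d L₀) = 1 − 0.250×0.2260/(0.117×23.4) = 0.9794, so
t_c = ln(2.932 × 0.9794) / 0.2260 = 1.055 / 0.2260 = 4.667 d.
L(t_c) = L₀ e^(−k_d t_c) = 23.4 × 0.5793 = 13.55 mg/L, and at the critical point k_2 D_c = k_d L, so D_c = (0.117/0.343) × 13.55 = 4.624 mg/L.
x_c = v t_c = 1.11 m/s × 4.667 d × 86400 s/d = 447600 m ≈ 448 km.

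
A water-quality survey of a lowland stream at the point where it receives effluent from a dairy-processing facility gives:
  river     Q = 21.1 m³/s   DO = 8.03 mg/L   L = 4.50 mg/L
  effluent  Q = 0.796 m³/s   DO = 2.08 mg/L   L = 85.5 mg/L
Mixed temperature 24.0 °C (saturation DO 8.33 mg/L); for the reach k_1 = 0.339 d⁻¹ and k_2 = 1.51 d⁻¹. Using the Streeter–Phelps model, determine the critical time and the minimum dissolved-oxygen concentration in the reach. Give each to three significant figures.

t_c ≈ 1.04 d; minimum DO ≈ 7.16 mg/L

Mixed DO = (21.1×8.03 + 0.796×2.08)/(21.1+0.796) = 171.1/21.90 = 7.814 mg/L.
Mixed L₀ = (21.1×4.50 + 0.796×85.5)/(21.90) = 163.0/21.90 = 7.445 mg/L.
Initial deficit D₀ = C_s − DO₀ = 8.33 − 7.814 = 0.5163 mg/L.
t_c = (1/1.171) ln[(1.51/0.339)(1 − 0.5163×1.171/(0.339×7.445))] = 0.8540 × ln(3.387) = 1.042 d.
D_c = (0.339/1.51) × 7.445 × e^(−0.339×1.042) = 0.2245 × 7.445 × 0.7024 = 1.174 mg/L.
Minimum DO = 8.33 − 1.174 = 7.156 mg/L.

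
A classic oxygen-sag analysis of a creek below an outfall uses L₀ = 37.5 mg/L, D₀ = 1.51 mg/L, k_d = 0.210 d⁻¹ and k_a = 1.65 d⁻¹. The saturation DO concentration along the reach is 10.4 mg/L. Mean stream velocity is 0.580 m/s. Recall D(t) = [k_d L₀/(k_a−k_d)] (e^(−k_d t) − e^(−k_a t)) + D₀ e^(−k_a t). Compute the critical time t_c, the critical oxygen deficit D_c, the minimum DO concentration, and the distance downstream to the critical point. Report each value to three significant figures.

With k_a/k_d = 7.857 and 1 − D₀(k_a−k_d)/(k_d L₀) = 0.7239,
t_c = ln(7.857 × 0.7239) / (1.65 − 0.210) = ln(5.688) / 1.440 = 1.738/1.440 = 1.207 d.
D_c = (k_d/k_a) L₀ e^(−k_d t_c) = (0.210/1.65) × 37.5 × e^(−0.210×1.207) = 0.1273 × 37.5 × 0.7761 = 3.704 mg/L.
Minimum DO = C_s − D_c = 10.4 − 3.704 = 6.696 mg/L.
x_c = v t_c = 0.580 m/s × 1.207 d × 86400 s/d = 60490 m ≈ 60.5 km.

t_c ≈ 1.21 d; D_c ≈ 3.70 mg/L; min DO ≈ 6.70 mg/L; x_c ≈ 60.5 km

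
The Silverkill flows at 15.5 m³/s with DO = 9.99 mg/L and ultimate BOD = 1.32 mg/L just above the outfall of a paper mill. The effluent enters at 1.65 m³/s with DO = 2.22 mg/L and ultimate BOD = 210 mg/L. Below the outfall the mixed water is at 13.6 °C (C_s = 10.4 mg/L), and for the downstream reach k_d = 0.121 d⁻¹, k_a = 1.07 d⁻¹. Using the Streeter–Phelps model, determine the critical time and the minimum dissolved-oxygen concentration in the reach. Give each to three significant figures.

Mixed DO = (15.5×9.99 + 1.65×2.22)/(15.5+1.65) = 158.5/17.15 = 9.242 mg/L.
Mixed L₀ = (15.5×1.32 + 1.65×210)/(17.15) = 367.0/17.15 = 21.40 mg/L.
Initial deficit D₀ = C_s − DO₀ = 10.4 − 9.242 = 1.158 mg/L.
t_c = (1/0.9490) ln[(1.07/0.121)(1 − 1.158×0.9490/(0.121×21.40))] = 1.054 × ln(5.091) = 1.715 d.
D_c = (0.121/1.07) × 21.40 × e^(−0.121×1.715) = 0.1131 × 21.40 × 0.8126 = 1.966 mg/L.
Minimum DO = 10.4 − 1.966 = 8.434 mg/L.

t_c ≈ 1.71 d; minimum DO ≈ 8.43 mg/L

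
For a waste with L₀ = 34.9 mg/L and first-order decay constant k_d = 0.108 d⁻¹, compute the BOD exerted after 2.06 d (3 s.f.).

y_t = L₀(1 − e^(−k_d t)) = 34.9 × (1 − e^(−0.108×2.06))
= 34.9 × (1 − 0.8005) = 34.9 × 0.1995 = 6.961 mg/L.

y ≈ 6.96 mg/L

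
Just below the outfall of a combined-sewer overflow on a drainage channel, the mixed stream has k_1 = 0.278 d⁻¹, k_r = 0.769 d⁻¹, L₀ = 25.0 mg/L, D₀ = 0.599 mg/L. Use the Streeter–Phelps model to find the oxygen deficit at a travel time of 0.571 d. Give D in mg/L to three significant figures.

D ≈ 3.34 mg/L

k_1 L₀/(k_r−k_1) = 0.278×25.0/(0.769−0.278) = 6.950/0.4910 = 14.15 mg/L.
e^(−k_1 t) = e^(−0.278×0.5710) = 0.8532; e^(−k_r t) = e^(−0.769×0.5710) = 0.6446.
D = 14.15 × (0.8532 − 0.6446) + 0.599 × 0.6446 = 2.953 + 0.3861 = 3.339 mg/L.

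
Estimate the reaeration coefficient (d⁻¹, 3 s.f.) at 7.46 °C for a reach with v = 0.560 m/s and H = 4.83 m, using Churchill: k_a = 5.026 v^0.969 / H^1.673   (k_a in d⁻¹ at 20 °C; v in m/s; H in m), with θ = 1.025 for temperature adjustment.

k_a ≈ 0.151 d⁻¹

k_a(20) = 5.026 × 0.560^0.969 / 4.83^1.673 = 5.026 × 0.5702 / 13.94 = 0.2056 d⁻¹.
k_a(7.46) = 0.2056 × 1.025^(7.46−20) = 0.2056 × 0.7337 = 0.1508 d⁻¹.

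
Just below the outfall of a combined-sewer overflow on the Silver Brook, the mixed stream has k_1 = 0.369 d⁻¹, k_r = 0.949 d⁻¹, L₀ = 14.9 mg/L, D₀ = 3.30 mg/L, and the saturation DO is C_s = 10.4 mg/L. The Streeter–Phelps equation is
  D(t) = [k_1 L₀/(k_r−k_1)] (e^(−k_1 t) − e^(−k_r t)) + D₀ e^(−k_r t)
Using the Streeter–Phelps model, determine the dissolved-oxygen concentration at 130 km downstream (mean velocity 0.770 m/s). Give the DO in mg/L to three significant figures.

Travel time t = x/v = 130 km / (0.770 m/s) = 130000 m / 0.770 m/s = 168800 s = 1.954 d.
k_1 L₀/(k_r−k_1) = 0.369×14.9/(0.949−0.369) = 5.498/0.5800 = 9.479 mg/L.
e^(−k_1 t) = e^(−0.369×1.954) = 0.4862; e^(−k_r t) = e^(−0.949×1.954) = 0.1565.
D = 9.479 × (0.4862 − 0.1565) + 3.30 × 0.1565 = 3.125 + 0.5166 = 3.642 mg/L.
DO = C_s − D = 10.4 − 3.642 = 6.758 mg/L.

DO ≈ 6.76 mg/L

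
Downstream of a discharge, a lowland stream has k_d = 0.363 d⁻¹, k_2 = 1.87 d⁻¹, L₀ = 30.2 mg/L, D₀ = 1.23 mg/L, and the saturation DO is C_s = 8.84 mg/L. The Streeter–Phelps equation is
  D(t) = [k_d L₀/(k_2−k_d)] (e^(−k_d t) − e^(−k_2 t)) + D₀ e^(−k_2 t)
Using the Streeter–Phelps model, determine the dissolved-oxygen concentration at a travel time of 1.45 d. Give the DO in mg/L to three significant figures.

DO ≈ 4.94 mg/L

k_d L₀/(k_2−k_d) = 0.363×30.2/(1.87−0.363) = 10.96/1.507 = 7.274 mg/L.
e^(−k_d t) = e^(−0.363×1.450) = 0.5908; e^(−k_2 t) = e^(−1.87×1.450) = 0.06644.
D = 7.274 × (0.5908 − 0.06644) + 1.23 × 0.06644 = 3.814 + 0.08172 = 3.896 mg/L.
DO = C_s − D = 8.84 − 3.896 = 4.944 mg/L.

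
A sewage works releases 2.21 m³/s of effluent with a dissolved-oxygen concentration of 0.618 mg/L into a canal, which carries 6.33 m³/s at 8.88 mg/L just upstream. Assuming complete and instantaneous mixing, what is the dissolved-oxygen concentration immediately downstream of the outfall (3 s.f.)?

6.74 mg/L

Flow-weighted mixing: C = (Q_r C_r + Q_w C_w)/(Q_r + Q_w)
= (6.33×8.88 + 2.21×0.618)/(6.33 + 2.21) = 57.58/8.540 = 6.742 mg/L.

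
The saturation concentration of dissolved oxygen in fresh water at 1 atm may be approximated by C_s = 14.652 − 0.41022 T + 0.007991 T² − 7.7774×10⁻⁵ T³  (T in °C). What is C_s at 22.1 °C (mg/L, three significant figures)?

C_s = 14.652 − 0.41022×22.1 + 0.007991×22.1² − 7.7774×10⁻⁵×22.1³ = 8.650 mg/L.

C_s ≈ 8.65 mg/L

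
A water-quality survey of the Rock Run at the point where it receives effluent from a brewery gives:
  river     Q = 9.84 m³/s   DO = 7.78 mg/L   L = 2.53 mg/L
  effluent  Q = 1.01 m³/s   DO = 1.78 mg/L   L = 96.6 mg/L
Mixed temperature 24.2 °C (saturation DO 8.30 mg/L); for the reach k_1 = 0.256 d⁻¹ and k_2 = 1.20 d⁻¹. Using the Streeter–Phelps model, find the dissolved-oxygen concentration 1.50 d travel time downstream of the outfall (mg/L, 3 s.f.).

Mixed DO = (9.84×7.78 + 1.01×1.78)/(9.84+1.01) = 78.35/10.85 = 7.221 mg/L.
Mixed L₀ = (9.84×2.53 + 1.01×96.6)/(10.85) = 122.5/10.85 = 11.29 mg/L.
Initial deficit D₀ = C_s − DO₀ = 8.30 − 7.221 = 1.079 mg/L.
D(1.50) = [0.256×11.29/(1.20−0.256)](e^(−0.256×1.50) − e^(−1.20×1.50)) + 1.079 e^(−1.20×1.50)
= 3.061 × (0.6811 − 0.1653) + 1.079 × 0.1653 = 1.757 mg/L.
DO = 8.30 − 1.757 = 6.543 mg/L.

DO ≈ 6.54 mg/L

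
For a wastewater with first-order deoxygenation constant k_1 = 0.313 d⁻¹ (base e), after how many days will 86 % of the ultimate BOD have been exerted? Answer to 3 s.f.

y/L₀ = 1 − e^(−k_1 t) = 0.86 ⇒ e^(−k_1 t) = 0.140
t = −ln(0.140) / 0.313 = 1.966 / 0.313 = 6.282 d.

t ≈ 6.28 d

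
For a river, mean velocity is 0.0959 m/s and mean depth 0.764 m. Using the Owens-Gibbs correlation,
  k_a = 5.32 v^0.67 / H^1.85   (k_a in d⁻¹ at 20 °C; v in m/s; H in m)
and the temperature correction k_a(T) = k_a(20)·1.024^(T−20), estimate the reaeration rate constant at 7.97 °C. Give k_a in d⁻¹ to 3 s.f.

k_a(20) = 5.32 × 0.0959^0.67 / 0.764^1.85 = 5.32 × 0.2079 / 0.6077 = 1.820 d⁻¹.
k_a(7.97) = 1.820 × 1.024^(7.97−20) = 1.820 × 0.7518 = 1.368 d⁻¹.

k_a ≈ 1.37 d⁻¹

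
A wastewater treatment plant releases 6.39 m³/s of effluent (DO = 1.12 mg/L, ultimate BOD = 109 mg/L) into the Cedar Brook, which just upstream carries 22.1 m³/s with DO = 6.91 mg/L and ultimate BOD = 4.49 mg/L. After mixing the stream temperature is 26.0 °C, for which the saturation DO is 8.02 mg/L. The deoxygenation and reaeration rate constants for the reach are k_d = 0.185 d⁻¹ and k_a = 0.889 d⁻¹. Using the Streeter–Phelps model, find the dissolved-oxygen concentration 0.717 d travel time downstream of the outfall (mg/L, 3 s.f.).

Mixed DO = (22.1×6.91 + 6.39×1.12)/(22.1+6.39) = 159.9/28.49 = 5.611 mg/L.
Mixed L₀ = (22.1×4.49 + 6.39×109)/(28.49) = 795.7/28.49 = 27.93 mg/L.
Initial deficit D₀ = C_s − DO₀ = 8.02 − 5.611 = 2.409 mg/L.
D(0.717) = [0.185×27.93/(0.889−0.185)](e^(−0.185×0.717) − e^(−0.889×0.717)) + 2.409 e^(−0.889×0.717)
= 7.340 × (0.8758 − 0.5287) + 2.409 × 0.5287 = 3.821 mg/L.
DO = 8.02 − 3.821 = 4.199 mg/L.

DO ≈ 4.20 mg/L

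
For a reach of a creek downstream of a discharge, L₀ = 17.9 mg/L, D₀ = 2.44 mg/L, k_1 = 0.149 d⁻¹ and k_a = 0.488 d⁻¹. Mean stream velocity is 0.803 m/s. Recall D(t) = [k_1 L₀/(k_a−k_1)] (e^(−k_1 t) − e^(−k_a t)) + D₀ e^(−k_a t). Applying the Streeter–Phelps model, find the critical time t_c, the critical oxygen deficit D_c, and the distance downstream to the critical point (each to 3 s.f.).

With k_a/k_1 = 3.275 and 1 − D₀(k_a−k_1)/(k_1 L₀) = 0.6899,
t_c = ln(3.275 × 0.6899) / (0.488 − 0.149) = ln(2.259) / 0.3390 = 0.8151/0.3390 = 2.404 d.
L(t_c) = L₀ e^(−k_1 t_c) = 17.9 × 0.6989 = 12.51 mg/L, and at the critical point k_a D_c = k_1 L, so D_c = (0.149/0.488) × 12.51 = 3.820 mg/L.
x_c = v t_c = 0.803 m/s × 2.404 d × 86400 s/d = 166800 m ≈ 167 km.

t_c ≈ 2.40 d; D_c ≈ 3.82 mg/L; x_c ≈ 167 km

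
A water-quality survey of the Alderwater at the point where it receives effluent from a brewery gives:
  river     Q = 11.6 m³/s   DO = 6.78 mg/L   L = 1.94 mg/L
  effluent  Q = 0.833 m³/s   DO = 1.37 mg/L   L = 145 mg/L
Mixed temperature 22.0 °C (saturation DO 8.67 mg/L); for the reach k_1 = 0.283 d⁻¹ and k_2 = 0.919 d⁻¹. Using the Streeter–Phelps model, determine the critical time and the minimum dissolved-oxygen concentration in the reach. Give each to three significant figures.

Mixed DO = (11.6×6.78 + 0.833×1.37)/(11.6+0.833) = 79.79/12.43 = 6.418 mg/L.
Mixed L₀ = (11.6×1.94 + 0.833×145)/(12.43) = 143.3/12.43 = 11.52 mg/L.
Initial deficit D₀ = C_s − DO₀ = 8.67 − 6.418 = 2.252 mg/L.
t_c = (1/0.6360) ln[(0.919/0.283)(1 − 2.252×0.6360/(0.283×11.52))] = 1.572 × ln(1.821) = 0.9424 d.
D_c = (0.283/0.919) × 11.52 × e^(−0.283×0.9424) = 0.3079 × 11.52 × 0.7659 = 2.718 mg/L.
Minimum DO = 8.67 − 2.718 = 5.952 mg/L.

t_c ≈ 0.942 d; minimum DO ≈ 5.95 mg/L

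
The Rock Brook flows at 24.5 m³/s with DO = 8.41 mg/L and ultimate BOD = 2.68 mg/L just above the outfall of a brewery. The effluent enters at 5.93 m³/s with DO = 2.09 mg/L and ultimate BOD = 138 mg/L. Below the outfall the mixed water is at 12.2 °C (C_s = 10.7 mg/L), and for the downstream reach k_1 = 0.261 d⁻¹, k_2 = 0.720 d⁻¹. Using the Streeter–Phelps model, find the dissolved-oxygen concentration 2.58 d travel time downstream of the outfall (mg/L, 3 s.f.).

Mixed DO = (24.5×8.41 + 5.93×2.09)/(24.5+5.93) = 218.4/30.43 = 7.178 mg/L.
Mixed L₀ = (24.5×2.68 + 5.93×138)/(30.43) = 884.0/30.43 = 29.05 mg/L.
Initial deficit D₀ = C_s − DO₀ = 10.7 − 7.178 = 3.522 mg/L.
D(2.58) = [0.261×29.05/(0.720−0.261)](e^(−0.261×2.58) − e^(−0.720×2.58)) + 3.522 e^(−0.720×2.58)
= 16.52 × (0.5100 − 0.1560) + 3.522 × 0.1560 = 6.396 mg/L.
DO = 10.7 − 6.396 = 4.304 mg/L.

DO ≈ 4.30 mg/L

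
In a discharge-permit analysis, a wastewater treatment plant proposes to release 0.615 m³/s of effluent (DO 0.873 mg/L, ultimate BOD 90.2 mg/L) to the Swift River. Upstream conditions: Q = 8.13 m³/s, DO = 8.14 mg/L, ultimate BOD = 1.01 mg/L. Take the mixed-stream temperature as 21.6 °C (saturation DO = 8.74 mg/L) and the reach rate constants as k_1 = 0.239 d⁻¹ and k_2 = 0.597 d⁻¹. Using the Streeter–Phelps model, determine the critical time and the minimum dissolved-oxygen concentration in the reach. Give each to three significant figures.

t_c ≈ 1.83 d; minimum DO ≈ 6.86 mg/L

Mixed DO = (8.13×8.14 + 0.615×0.873)/(8.13+0.615) = 66.72/8.745 = 7.629 mg/L.
Mixed L₀ = (8.13×1.01 + 0.615×90.2)/(8.745) = 63.68/8.745 = 7.282 mg/L.
Initial deficit D₀ = C_s − DO₀ = 8.74 − 7.629 = 1.111 mg/L.
t_c = (1/0.3580) ln[(0.597/0.239)(1 − 1.111×0.3580/(0.239×7.282))] = 2.793 × ln(1.927) = 1.832 d.
D_c = (0.239/0.597) × 7.282 × e^(−0.239×1.832) = 0.4003 × 7.282 × 0.6454 = 1.881 mg/L.
Minimum DO = 8.74 − 1.881 = 6.859 mg/L.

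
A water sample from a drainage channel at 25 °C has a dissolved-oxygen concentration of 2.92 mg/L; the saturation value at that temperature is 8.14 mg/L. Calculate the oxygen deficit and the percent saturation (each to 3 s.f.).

D ≈ 5.22 mg/L; 35.9 % saturation

D = C_s − C = 8.14 − 2.92 = 5.22 mg/L.
% saturation = 2.92/8.14 × 100 = 35.9 %.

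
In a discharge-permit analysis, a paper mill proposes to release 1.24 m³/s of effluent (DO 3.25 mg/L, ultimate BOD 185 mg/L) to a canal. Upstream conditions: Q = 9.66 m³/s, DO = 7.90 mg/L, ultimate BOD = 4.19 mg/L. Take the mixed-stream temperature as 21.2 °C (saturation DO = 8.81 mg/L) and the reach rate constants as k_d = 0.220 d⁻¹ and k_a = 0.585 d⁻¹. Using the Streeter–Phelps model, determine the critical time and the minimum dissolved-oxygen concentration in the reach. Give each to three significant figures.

Mixed DO = (9.66×7.90 + 1.24×3.25)/(9.66+1.24) = 80.34/10.90 = 7.371 mg/L.
Mixed L₀ = (9.66×4.19 + 1.24×185)/(10.90) = 269.9/10.90 = 24.76 mg/L.
Initial deficit D₀ = C_s − DO₀ = 8.81 − 7.371 = 1.439 mg/L.
t_c = (1/0.3650) ln[(0.585/0.220)(1 − 1.439×0.3650/(0.220×24.76))] = 2.740 × ln(2.403) = 2.402 d.
D_c = (0.220/0.585) × 24.76 × e^(−0.220×2.402) = 0.3761 × 24.76 × 0.5896 = 5.490 mg/L.
Minimum DO = 8.81 − 5.490 = 3.320 mg/L.

t_c ≈ 2.40 d; minimum DO ≈ 3.32 mg/L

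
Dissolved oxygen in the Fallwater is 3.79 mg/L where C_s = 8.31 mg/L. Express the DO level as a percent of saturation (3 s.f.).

% saturation = C/C_s × 100 = 3.79/8.31 × 100 = 45.6 %.

45.6 % saturation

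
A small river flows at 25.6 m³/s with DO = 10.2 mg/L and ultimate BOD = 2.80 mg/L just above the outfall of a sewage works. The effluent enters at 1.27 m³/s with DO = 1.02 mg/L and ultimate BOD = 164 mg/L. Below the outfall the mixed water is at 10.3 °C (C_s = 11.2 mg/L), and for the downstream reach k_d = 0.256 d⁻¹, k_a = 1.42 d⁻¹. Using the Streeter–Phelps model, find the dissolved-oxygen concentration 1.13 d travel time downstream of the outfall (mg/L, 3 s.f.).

DO ≈ 9.66 mg/L

Mixed DO = (25.6×10.2 + 1.27×1.02)/(25.6+1.27) = 262.4/26.87 = 9.766 mg/L.
Mixed L₀ = (25.6×2.80 + 1.27×164)/(26.87) = 280.0/26.87 = 10.42 mg/L.
Initial deficit D₀ = C_s − DO₀ = 11.2 − 9.766 = 1.434 mg/L.
D(1.13) = [0.256×10.42/(1.42−0.256)](e^(−0.256×1.13) − e^(−1.42×1.13)) + 1.434 e^(−1.42×1.13)
= 2.291 × (0.7488 − 0.2010) + 1.434 × 0.2010 = 1.544 mg/L.
DO = 11.2 − 1.544 = 9.656 mg/L.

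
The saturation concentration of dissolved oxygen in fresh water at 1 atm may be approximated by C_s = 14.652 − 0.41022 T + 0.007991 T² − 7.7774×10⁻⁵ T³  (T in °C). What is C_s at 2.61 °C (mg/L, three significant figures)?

C_s = 14.652 − 0.41022×2.61 + 0.007991×2.61² − 7.7774×10⁻⁵×2.61³ = 13.63 mg/L.

C_s ≈ 13.6 mg/L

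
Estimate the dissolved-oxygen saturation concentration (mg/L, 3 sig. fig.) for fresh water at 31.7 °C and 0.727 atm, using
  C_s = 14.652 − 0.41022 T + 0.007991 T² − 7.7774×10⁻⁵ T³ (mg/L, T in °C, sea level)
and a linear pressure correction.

C_s ≈ 5.23 mg/L

At sea level: C_s = 14.652 − 0.41022×31.7 + 0.007991×31.7² − 7.7774×10⁻⁵×31.7³ = 7.201 mg/L.
Pressure correction: C_s' = 7.201 × 0.727 = 5.235 mg/L.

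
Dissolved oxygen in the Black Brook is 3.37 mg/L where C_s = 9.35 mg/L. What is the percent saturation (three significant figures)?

% saturation = C/C_s × 100 = 3.37/9.35 × 100 = 36.0 %.

36.0 % saturation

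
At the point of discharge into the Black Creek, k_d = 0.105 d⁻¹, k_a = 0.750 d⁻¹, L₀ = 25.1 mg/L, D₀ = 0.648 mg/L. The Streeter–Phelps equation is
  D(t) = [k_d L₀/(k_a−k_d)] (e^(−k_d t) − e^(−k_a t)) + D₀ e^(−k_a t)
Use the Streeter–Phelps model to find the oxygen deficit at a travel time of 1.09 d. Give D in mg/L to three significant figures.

k_d L₀/(k_a−k_d) = 0.105×25.1/(0.750−0.105) = 2.635/0.6450 = 4.086 mg/L.
e^(−k_d t) = e^(−0.105×1.090) = 0.8919; e^(−k_a t) = e^(−0.750×1.090) = 0.4415.
D = 4.086 × (0.8919 − 0.4415) + 0.648 × 0.4415 = 1.840 + 0.2861 = 2.126 mg/L.

D ≈ 2.13 mg/L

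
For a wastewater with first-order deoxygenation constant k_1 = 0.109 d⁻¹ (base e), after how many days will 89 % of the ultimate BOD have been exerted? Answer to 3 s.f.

y/L₀ = 1 − e^(−k_1 t) = 0.89 ⇒ e^(−k_1 t) = 0.110
t = −ln(0.110) / 0.109 = 2.207 / 0.109 = 20.25 d.

t ≈ 20.3 d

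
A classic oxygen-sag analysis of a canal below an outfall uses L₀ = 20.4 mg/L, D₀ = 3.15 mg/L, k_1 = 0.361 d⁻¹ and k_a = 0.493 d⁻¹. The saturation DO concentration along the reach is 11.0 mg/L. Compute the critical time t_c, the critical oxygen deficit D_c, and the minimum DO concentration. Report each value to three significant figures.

t_c ≈ 1.92 d; D_c ≈ 7.47 mg/L; min DO ≈ 3.53 mg/L

With k_a/k_1 = 1.366 and 1 − D₀(k_a−k_1)/(k_1 L₀) = 0.9435,
t_c = ln(1.366 × 0.9435) / (0.493 − 0.361) = ln(1.289) / 0.1320 = 0.2535/0.1320 = 1.921 d.
L(t_c) = L₀ e^(−k_1 t_c) = 20.4 × 0.4999 = 10.20 mg/L, and at the critical point k_a D_c = k_1 L, so D_c = (0.361/0.493) × 10.20 = 7.468 mg/L.
Minimum DO = C_s − D_c = 11.0 − 7.468 = 3.532 mg/L.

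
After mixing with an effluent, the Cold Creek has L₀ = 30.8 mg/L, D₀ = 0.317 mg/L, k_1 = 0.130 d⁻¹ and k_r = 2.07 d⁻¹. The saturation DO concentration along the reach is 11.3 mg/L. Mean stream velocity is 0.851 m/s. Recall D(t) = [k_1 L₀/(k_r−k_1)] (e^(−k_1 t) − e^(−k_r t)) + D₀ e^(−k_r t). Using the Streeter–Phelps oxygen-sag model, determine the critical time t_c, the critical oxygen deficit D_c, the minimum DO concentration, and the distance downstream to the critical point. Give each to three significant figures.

t_c = [1/(k_r−k_1)] ln[(k_r/k_1)(1 − D₀(k_r−k_1)/(k_1 L₀))]
= [1/(2.07−0.130)] ln[(2.07/0.130)(1 − 0.317×1.940/(0.130×30.8))]
= (1/1.940) ln[15.92 × 0.8464] = 0.5155 × ln(13.48) = 0.5155 × 2.601 = 1.341 d.
L(t_c) = L₀ e^(−k_1 t_c) = 30.8 × 0.8400 = 25.87 mg/L, and at the critical point k_r D_c = k_1 L, so D_c = (0.130/2.07) × 25.87 = 1.625 mg/L.
Minimum DO = C_s − D_c = 11.3 − 1.625 = 9.675 mg/L.
x_c = v t_c = 0.851 m/s × 1.341 d × 86400 s/d = 98580 m ≈ 98.6 km.

t_c ≈ 1.34 d; D_c ≈ 1.62 mg/L; min DO ≈ 9.68 mg/L; x_c ≈ 98.6 km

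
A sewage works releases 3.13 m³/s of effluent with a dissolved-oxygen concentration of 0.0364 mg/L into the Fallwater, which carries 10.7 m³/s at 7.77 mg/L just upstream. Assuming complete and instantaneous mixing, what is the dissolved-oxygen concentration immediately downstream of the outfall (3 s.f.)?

6.02 mg/L

Flow-weighted mixing: C = (Q_r C_r + Q_w C_w)/(Q_r + Q_w)
= (10.7×7.77 + 3.13×0.0364)/(10.7 + 3.13) = 83.25/13.83 = 6.020 mg/L.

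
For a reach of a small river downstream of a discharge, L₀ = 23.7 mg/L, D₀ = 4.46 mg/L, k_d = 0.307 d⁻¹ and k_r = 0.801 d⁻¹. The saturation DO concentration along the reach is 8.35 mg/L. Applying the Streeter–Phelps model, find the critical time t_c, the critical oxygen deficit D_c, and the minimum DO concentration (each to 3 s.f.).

t_c ≈ 1.21 d; D_c ≈ 6.26 mg/L; min DO ≈ 2.09 mg/L

t_c = [1/(k_r−k_d)] ln[(k_r/k_d)(1 − D₀(k_r−k_d)/(k_d L₀))]
= [1/(0.801−0.307)] ln[(0.801/0.307)(1 − 4.46×0.4940/(0.307×23.7))]
= (1/0.4940) ln[2.609 × 0.6972] = 2.024 × ln(1.819) = 2.024 × 0.5983 = 1.211 d.
D_c = (k_d/k_r) L₀ e^(−k_d t_c) = (0.307/0.801) × 23.7 × e^(−0.307×1.211) = 0.3833 × 23.7 × 0.6895 = 6.263 mg/L.
Minimum DO = C_s − D_c = 8.35 − 6.263 = 2.087 mg/L.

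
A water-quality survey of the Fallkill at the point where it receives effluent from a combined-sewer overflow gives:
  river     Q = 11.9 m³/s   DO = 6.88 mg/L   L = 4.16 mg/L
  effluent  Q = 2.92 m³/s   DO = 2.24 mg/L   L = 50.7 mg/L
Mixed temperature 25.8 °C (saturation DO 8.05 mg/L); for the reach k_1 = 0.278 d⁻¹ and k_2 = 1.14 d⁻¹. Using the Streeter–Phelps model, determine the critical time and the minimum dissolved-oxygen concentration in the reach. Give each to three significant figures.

t_c ≈ 0.868 d; minimum DO ≈ 5.50 mg/L

Mixed DO = (11.9×6.88 + 2.92×2.24)/(11.9+2.92) = 88.41/14.82 = 5.966 mg/L.
Mixed L₀ = (11.9×4.16 + 2.92×50.7)/(14.82) = 197.5/14.82 = 13.33 mg/L.
Initial deficit D₀ = C_s − DO₀ = 8.05 − 5.966 = 2.084 mg/L.
t_c = (1/0.8620) ln[(1.14/0.278)(1 − 2.084×0.8620/(0.278×13.33))] = 1.160 × ln(2.113) = 0.8677 d.
D_c = (0.278/1.14) × 13.33 × e^(−0.278×0.8677) = 0.2439 × 13.33 × 0.7857 = 2.554 mg/L.
Minimum DO = 8.05 − 2.554 = 5.496 mg/L.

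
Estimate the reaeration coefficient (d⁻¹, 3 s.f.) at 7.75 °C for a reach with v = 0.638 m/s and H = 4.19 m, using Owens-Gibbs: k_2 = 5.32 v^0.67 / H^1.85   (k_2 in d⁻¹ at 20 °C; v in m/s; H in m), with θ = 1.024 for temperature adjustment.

k_2 ≈ 0.208 d⁻¹

k_2(20) = 5.32 × 0.638^0.67 / 4.19^1.85 = 5.32 × 0.7400 / 14.16 = 0.2780 d⁻¹.
k_2(7.75) = 0.2780 × 1.024^(7.75−20) = 0.2780 × 0.7479 = 0.2079 d⁻¹.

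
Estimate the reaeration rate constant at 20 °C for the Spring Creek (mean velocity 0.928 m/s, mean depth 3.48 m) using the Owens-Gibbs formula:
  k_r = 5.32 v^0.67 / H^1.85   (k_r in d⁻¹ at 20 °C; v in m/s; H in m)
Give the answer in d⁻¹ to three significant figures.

k_r ≈ 0.504 d⁻¹

k_r = 5.32 × 0.928^0.67 / 3.48^1.85 = 5.32 × 0.9512 / 10.04 = 0.5038 d⁻¹.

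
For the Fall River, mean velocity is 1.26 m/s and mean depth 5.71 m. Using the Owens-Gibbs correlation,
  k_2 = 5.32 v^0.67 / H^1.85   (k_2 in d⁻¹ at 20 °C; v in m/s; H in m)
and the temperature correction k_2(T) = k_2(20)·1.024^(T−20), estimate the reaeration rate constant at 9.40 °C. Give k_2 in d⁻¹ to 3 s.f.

k_2 ≈ 0.192 d⁻¹

k_2(20) = 5.32 × 1.26^0.67 / 5.71^1.85 = 5.32 × 1.167 / 25.11 = 0.2474 d⁻¹.
k_2(9.40) = 0.2474 × 1.024^(9.40−20) = 0.2474 × 0.7777 = 0.1924 d⁻¹.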